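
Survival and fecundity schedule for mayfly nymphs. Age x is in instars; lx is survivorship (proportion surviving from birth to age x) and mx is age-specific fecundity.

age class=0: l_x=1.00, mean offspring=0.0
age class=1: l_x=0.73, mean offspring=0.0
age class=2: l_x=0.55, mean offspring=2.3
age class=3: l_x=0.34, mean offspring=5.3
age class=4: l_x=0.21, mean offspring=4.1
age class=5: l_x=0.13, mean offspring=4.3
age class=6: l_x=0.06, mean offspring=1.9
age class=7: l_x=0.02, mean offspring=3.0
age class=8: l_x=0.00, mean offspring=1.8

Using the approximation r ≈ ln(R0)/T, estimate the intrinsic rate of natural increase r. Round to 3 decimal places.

0.470

R0 = Σ lx·mx = 0 + 0 + 1.265 + 1.802 + 0.861 + 0.559 + 0.114 + 0.06 + 0 = 4.661
Σ x·lx·mx = 15.279; T = 15.279/4.661 = 3.27805…
r ≈ ln(R0)/T = ln(4.661)/3.27805… = 0.46956… → 0.470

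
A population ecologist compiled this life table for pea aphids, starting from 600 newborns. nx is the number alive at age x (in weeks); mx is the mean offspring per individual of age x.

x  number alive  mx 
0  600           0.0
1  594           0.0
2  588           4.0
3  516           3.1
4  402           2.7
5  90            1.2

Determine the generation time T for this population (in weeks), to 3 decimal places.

lx = nx/n0 = nx/600: 1, 0.99, 0.98, 0.86, 0.67, 0.15
lx·mx: 0, 0, 3.92, 2.666, 1.809, 0.18 → R0 = 8.575
x·lx·mx: 0, 0, 7.84, 7.998, 7.236, 0.9 → Σ = 23.974
T = 23.974 / 8.575 = 2.795802… → 2.796

2.796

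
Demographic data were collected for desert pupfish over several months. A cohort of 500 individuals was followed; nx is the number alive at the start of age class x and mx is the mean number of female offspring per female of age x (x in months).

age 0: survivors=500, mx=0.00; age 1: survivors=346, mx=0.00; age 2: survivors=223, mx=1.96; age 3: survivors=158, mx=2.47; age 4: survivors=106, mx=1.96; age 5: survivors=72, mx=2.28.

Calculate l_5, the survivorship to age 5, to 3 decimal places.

l_5 = n_5/n_0 = 72/500 = 0.144 → 0.144

0.144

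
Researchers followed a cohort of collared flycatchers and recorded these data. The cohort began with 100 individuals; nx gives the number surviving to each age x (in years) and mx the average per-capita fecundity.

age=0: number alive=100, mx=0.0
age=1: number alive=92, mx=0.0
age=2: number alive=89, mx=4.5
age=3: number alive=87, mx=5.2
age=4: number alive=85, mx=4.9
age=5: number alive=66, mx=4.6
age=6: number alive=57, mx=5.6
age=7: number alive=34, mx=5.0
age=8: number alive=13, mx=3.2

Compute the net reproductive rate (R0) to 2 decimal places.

lx = nx/n0 = nx/100: 1, 0.92, 0.89, 0.87, 0.85, 0.66, 0.57, 0.34, 0.13
lx·mx by age: 0, 0, 4.005, 4.524, 4.165, 3.036, 3.192, 1.7, 0.416
R0 = Σ lx·mx = 21.038 → 21.04

21.04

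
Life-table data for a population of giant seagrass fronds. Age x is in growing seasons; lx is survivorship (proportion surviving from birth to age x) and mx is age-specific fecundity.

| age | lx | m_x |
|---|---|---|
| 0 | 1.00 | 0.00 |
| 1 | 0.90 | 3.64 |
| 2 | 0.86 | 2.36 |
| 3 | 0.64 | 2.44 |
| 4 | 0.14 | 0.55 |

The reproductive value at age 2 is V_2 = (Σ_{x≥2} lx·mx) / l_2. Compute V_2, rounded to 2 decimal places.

lx·mx for x ≥ 2: 2.0296, 1.5616, 0.077 → sum = 3.6682
V_2 = 3.6682 / l_2 = 3.6682 / 0.86 = 4.265349… → 4.27

4.27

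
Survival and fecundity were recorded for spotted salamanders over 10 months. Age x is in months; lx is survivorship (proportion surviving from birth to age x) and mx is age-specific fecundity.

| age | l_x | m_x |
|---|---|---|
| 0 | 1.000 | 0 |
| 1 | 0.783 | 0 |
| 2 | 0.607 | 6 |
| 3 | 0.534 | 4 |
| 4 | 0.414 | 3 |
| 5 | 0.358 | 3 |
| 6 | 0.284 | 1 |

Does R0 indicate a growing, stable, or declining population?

R0 = Σ lx·mx = 0 + 0 + 3.642 + 2.136 + 1.242 + 1.074 + 0.284 = 8.378
R0 > 1, so the population is growing.

growing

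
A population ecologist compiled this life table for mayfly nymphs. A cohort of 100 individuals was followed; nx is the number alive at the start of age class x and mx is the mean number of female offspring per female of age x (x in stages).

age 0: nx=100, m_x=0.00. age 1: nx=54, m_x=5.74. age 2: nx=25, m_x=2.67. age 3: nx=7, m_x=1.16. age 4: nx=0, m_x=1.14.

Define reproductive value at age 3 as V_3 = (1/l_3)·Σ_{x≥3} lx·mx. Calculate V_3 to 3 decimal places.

lx = nx/n0 = nx/100: 1, 0.54, 0.25, 0.07, 0
lx·mx for x ≥ 3: 0.0812, 0 → sum = 0.0812
V_3 = 0.0812 / l_3 = 0.0812 / 0.07 = 1.16 → 1.160

1.160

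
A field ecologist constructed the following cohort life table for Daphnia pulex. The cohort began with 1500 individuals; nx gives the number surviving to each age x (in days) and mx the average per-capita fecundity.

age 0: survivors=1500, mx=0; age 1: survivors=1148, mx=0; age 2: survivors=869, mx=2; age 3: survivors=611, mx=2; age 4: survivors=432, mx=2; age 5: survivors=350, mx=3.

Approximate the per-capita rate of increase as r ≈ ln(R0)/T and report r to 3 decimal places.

lx = nx/n0 = nx/1500: 1, 0.76533…, 0.57933…, 0.40733…, 0.288, 0.23333…
R0 = Σ lx·mx = 0 + 0 + 1.15867… + 0.81467… + 0.576 + 0.7… = 3.249333…
Σ x·lx·mx = 10.565333…; T = 10.565333…/3.249333… = 3.25154…
r ≈ ln(R0)/T = ln(3.249333…)/3.25154… = 0.36243… → 0.362

0.362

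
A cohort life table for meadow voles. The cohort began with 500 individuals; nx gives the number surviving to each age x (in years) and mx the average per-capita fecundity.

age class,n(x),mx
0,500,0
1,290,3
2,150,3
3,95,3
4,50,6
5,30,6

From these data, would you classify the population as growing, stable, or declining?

lx = nx/n0 = nx/500: 1, 0.58, 0.3, 0.19, 0.1, 0.06
R0 = Σ lx·mx = 0 + 1.74 + 0.9 + 0.57 + 0.6 + 0.36 = 4.17
R0 > 1, so the population is growing.

growing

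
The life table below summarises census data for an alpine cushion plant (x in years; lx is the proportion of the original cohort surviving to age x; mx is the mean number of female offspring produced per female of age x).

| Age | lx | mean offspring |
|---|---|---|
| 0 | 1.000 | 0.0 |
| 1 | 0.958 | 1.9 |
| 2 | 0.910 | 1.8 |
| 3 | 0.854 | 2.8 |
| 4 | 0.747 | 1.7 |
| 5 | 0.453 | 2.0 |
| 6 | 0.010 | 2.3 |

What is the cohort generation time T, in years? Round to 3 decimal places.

lx·mx: 0, 1.8202, 1.638, 2.3912, 1.2699, 0.906, 0.023 → R0 = 8.0483
x·lx·mx: 0, 1.8202, 3.276, 7.1736, 5.0796, 4.53, 0.138 → Σ = 22.0174
T = 22.0174 / 8.0483 = 2.735658… → 2.736

2.736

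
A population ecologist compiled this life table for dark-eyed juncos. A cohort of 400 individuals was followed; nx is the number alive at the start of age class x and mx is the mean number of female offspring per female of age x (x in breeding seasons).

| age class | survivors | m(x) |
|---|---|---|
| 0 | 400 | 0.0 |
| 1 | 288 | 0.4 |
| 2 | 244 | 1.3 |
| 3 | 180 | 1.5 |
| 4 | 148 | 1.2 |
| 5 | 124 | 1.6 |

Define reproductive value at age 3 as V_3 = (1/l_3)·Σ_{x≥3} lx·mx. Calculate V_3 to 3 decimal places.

3.589

lx = nx/n0 = nx/400: 1, 0.72, 0.61, 0.45, 0.37, 0.31
lx·mx for x ≥ 3: 0.675, 0.444, 0.496 → sum = 1.615
V_3 = 1.615 / l_3 = 1.615 / 0.45 = 3.588889… → 3.589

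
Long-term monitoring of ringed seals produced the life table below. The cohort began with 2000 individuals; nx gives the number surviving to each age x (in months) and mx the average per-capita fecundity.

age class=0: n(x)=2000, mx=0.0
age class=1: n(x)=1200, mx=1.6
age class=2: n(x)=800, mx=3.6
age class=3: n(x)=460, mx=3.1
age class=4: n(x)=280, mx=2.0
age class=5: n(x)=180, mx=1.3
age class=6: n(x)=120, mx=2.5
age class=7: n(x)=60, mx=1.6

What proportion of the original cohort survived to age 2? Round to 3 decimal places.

0.400

l_2 = n_2/n_0 = 800/2000 = 0.4 → 0.400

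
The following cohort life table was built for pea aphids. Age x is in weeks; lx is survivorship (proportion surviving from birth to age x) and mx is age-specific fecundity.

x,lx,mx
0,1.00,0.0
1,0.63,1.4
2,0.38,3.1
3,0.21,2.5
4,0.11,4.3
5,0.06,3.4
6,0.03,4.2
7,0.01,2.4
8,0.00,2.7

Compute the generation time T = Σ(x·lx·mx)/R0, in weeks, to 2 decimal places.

lx·mx: 0, 0.882, 1.178, 0.525, 0.473, 0.204, 0.126, 0.024, 0 → R0 = 3.412
x·lx·mx: 0, 0.882, 2.356, 1.575, 1.892, 1.02, 0.756, 0.168, 0 → Σ = 8.649
T = 8.649 / 3.412 = 2.534877… → 2.53

2.53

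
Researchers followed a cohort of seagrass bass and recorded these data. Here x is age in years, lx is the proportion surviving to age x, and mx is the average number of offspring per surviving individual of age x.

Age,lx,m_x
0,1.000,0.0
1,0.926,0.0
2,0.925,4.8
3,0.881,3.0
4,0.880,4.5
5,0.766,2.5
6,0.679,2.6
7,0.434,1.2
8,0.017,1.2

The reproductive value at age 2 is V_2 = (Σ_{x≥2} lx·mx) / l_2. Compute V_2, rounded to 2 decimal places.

lx·mx for x ≥ 2: 4.44, 2.643, 3.96, 1.915, 1.7654, 0.5208, 0.0204 → sum = 15.2646
V_2 = 15.2646 / l_2 = 15.2646 / 0.925 = 16.50227… → 16.50

16.50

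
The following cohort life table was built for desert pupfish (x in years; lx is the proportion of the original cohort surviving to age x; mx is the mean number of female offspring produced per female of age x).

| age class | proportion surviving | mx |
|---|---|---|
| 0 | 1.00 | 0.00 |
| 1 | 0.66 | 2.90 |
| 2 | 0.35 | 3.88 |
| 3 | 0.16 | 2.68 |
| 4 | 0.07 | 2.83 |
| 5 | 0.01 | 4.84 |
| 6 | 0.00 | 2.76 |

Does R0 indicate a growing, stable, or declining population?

R0 = Σ lx·mx = 0 + 1.914 + 1.358 + 0.4288 + 0.1981 + 0.0484 + 0 = 3.9473
R0 > 1, so the population is growing.

growing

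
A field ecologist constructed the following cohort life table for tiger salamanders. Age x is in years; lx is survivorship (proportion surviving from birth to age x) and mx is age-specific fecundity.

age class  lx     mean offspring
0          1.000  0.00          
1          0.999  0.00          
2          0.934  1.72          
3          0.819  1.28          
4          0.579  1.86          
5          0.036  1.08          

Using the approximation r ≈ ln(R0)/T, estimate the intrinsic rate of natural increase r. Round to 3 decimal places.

R0 = Σ lx·mx = 0 + 0 + 1.60648 + 1.04832 + 1.07694 + 0.03888 = 3.77062
Σ x·lx·mx = 10.86008; T = 10.86008/3.77062 = 2.88018…
r ≈ ln(R0)/T = ln(3.77062)/2.88018… = 0.46082… → 0.461

0.461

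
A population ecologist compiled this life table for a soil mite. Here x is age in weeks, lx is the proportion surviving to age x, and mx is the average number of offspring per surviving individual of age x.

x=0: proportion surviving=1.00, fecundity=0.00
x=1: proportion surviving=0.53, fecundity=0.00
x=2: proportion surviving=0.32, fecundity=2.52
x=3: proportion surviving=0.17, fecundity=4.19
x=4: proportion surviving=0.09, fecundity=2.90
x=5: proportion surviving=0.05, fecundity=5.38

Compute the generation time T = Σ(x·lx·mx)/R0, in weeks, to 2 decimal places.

lx·mx: 0, 0, 0.8064, 0.7123, 0.261, 0.269 → R0 = 2.0487
x·lx·mx: 0, 0, 1.6128, 2.1369, 1.044, 1.345 → Σ = 6.1387
T = 6.1387 / 2.0487 = 2.996388… → 3.00

3.00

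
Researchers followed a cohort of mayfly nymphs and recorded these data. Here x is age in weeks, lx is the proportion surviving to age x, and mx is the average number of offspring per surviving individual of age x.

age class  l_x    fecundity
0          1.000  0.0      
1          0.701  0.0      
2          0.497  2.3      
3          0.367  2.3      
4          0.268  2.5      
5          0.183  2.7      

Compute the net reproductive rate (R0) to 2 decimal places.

3.15

lx·mx by age: 0, 0, 1.1431, 0.8441, 0.67, 0.4941
R0 = Σ lx·mx = 3.1513 → 3.15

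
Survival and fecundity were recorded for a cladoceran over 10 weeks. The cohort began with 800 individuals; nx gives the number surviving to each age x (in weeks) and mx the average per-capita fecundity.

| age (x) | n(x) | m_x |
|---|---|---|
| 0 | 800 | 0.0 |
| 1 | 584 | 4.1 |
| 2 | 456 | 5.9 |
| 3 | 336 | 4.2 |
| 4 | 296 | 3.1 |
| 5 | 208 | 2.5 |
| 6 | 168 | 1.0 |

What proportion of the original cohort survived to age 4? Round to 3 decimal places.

0.370

l_4 = n_4/n_0 = 296/800 = 0.37 → 0.370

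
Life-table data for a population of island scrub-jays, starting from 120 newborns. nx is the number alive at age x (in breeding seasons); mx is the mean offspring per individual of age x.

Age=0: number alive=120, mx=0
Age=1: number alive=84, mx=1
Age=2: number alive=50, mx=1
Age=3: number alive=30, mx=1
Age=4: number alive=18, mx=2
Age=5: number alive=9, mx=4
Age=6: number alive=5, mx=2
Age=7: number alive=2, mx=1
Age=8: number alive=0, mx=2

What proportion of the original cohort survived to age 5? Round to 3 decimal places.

0.075

l_5 = n_5/n_0 = 9/120 = 0.075 → 0.075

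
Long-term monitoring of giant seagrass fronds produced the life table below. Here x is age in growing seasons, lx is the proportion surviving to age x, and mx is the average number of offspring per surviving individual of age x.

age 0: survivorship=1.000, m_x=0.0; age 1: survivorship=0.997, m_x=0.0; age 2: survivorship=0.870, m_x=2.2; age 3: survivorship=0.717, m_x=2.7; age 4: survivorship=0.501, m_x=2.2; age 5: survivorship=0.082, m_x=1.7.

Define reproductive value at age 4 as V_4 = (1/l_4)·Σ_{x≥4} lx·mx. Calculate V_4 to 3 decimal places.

lx·mx for x ≥ 4: 1.1022, 0.1394 → sum = 1.2416
V_4 = 1.2416 / l_4 = 1.2416 / 0.501 = 2.478244… → 2.478

2.478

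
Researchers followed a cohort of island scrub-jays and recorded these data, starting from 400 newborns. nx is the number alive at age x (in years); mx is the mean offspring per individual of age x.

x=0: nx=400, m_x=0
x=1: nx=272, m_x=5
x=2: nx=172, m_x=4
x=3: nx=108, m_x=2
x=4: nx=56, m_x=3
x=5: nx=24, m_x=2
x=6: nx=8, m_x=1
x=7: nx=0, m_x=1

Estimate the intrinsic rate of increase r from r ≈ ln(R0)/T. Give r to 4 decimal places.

lx = nx/n0 = nx/400: 1, 0.68, 0.43, 0.27, 0.14, 0.06, 0.02, 0
R0 = Σ lx·mx = 0 + 3.4 + 1.72 + 0.54 + 0.42 + 0.12 + 0.02 + 0 = 6.22
Σ x·lx·mx = 10.86; T = 10.86/6.22 = 1.74598…
r ≈ ln(R0)/T = ln(6.22)/1.74598… = 1.046844… → 1.0468

1.0468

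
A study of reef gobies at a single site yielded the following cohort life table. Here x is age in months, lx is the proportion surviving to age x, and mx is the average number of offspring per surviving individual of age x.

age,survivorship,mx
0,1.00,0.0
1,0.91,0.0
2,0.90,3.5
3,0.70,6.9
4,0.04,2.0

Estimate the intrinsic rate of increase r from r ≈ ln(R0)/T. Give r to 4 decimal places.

0.7968

R0 = Σ lx·mx = 0 + 0 + 3.15 + 4.83 + 0.08 = 8.06
Σ x·lx·mx = 21.11; T = 21.11/8.06 = 2.61911…
r ≈ ln(R0)/T = ln(8.06)/2.61911… = 0.796804… → 0.7968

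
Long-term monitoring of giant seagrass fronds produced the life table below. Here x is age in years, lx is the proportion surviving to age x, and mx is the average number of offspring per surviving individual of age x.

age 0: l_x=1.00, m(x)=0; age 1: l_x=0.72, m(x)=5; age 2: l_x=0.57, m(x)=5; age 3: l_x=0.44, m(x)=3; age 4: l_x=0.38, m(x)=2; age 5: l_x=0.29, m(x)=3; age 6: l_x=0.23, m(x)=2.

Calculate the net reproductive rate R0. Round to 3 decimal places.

9.860

lx·mx by age: 0, 3.6, 2.85, 1.32, 0.76, 0.87, 0.46
R0 = Σ lx·mx = 9.86 → 9.860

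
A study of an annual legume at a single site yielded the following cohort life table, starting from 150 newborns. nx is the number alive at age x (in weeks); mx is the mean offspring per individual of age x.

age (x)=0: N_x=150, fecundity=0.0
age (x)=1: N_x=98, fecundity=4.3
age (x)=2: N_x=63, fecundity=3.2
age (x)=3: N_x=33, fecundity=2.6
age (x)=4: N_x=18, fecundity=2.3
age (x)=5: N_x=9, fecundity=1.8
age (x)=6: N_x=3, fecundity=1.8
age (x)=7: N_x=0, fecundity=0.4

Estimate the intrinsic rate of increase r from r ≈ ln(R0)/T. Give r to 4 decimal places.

lx = nx/n0 = nx/150: 1, 0.65333…, 0.42, 0.22, 0.12, 0.06, 0.02, 0
R0 = Σ lx·mx = 0 + 2.80933… + 1.344 + 0.572 + 0.276 + 0.108 + 0.036 + 0 = 5.145333…
Σ x·lx·mx = 9.073333…; T = 9.073333…/5.145333… = 1.76341…
r ≈ ln(R0)/T = ln(5.145333…)/1.76341… = 0.928933… → 0.9289

0.9289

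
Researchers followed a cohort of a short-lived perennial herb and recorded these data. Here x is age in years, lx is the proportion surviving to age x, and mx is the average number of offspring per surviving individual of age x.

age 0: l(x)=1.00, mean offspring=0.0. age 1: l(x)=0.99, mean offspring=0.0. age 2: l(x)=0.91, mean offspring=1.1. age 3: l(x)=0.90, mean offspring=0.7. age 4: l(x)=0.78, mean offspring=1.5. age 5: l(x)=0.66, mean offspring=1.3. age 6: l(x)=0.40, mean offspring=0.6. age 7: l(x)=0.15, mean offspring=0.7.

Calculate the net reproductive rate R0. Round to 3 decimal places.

4.004

lx·mx by age: 0, 0, 1.001, 0.63, 1.17, 0.858, 0.24, 0.105
R0 = Σ lx·mx = 4.004 → 4.004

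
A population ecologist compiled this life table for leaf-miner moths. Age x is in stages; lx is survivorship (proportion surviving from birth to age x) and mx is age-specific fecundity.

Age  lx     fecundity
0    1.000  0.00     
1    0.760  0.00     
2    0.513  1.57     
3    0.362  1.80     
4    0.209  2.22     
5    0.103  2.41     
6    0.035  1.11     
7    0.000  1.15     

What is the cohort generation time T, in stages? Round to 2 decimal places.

lx·mx: 0, 0, 0.80541, 0.6516, 0.46398, 0.24823, 0.03885, 0 → R0 = 2.20807
x·lx·mx: 0, 0, 1.61082, 1.9548, 1.85592, 1.24115, 0.2331, 0 → Σ = 6.89579
T = 6.89579 / 2.20807 = 3.122994… → 3.12

3.12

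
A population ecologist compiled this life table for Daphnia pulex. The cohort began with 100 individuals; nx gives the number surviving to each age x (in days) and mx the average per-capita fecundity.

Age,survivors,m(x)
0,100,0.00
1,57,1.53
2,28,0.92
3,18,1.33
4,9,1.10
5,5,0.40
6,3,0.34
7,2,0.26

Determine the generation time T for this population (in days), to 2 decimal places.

1.80

lx = nx/n0 = nx/100: 1, 0.57, 0.28, 0.18, 0.09, 0.05, 0.03, 0.02
lx·mx: 0, 0.8721, 0.2576, 0.2394, 0.099, 0.02, 0.0102, 0.0052 → R0 = 1.5035
x·lx·mx: 0, 0.8721, 0.5152, 0.7182, 0.396, 0.1, 0.0612, 0.0364 → Σ = 2.6991
T = 2.6991 / 1.5035 = 1.795211… → 1.80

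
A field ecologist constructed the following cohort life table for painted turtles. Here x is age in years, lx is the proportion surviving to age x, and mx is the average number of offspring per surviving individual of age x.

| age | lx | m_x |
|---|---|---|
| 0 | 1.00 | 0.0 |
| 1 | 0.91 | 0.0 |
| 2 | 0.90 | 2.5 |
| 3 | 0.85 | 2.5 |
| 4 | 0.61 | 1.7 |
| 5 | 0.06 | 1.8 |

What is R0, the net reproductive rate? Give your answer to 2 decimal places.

lx·mx by age: 0, 0, 2.25, 2.125, 1.037, 0.108
R0 = Σ lx·mx = 5.52 → 5.52

5.52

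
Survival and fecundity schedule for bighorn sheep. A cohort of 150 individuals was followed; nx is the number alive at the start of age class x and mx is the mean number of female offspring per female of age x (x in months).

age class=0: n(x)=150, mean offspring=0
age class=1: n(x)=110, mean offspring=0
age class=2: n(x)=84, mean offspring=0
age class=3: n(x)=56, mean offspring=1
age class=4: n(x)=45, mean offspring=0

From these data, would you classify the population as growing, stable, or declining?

lx = nx/n0 = nx/150: 1, 0.73333…, 0.56, 0.37333…, 0.3
R0 = Σ lx·mx = 0 + 0 + 0 + 0.373333… + 0 = 0.373333…
R0 < 1, so the population is declining.

declining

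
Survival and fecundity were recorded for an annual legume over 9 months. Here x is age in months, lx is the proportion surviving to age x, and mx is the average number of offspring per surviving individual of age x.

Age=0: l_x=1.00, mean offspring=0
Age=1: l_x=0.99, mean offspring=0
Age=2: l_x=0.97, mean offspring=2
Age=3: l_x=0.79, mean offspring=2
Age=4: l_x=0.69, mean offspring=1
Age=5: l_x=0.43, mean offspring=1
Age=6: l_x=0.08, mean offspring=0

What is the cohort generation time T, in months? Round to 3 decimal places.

2.916

lx·mx: 0, 0, 1.94, 1.58, 0.69, 0.43, 0 → R0 = 4.64
x·lx·mx: 0, 0, 3.88, 4.74, 2.76, 2.15, 0 → Σ = 13.53
T = 13.53 / 4.64 = 2.915948… → 2.916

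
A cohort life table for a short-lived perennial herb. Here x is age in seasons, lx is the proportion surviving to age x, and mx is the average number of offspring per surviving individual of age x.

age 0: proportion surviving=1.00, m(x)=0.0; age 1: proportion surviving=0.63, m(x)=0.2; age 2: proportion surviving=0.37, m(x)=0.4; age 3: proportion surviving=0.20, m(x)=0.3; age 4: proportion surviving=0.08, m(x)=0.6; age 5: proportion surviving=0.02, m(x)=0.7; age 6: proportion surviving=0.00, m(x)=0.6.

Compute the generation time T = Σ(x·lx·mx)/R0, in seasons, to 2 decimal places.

lx·mx: 0, 0.126, 0.148, 0.06, 0.048, 0.014, 0 → R0 = 0.396
x·lx·mx: 0, 0.126, 0.296, 0.18, 0.192, 0.07, 0 → Σ = 0.864
T = 0.864 / 0.396 = 2.181818… → 2.18

2.18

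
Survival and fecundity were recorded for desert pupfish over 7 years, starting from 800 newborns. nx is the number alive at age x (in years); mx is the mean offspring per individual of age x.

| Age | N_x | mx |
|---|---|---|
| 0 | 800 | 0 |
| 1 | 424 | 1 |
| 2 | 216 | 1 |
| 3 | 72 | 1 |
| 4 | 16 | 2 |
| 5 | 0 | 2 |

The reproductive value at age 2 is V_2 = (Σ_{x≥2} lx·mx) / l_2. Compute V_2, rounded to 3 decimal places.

1.481

lx = nx/n0 = nx/800: 1, 0.53, 0.27, 0.09, 0.02, 0
lx·mx for x ≥ 2: 0.27, 0.09, 0.04, 0 → sum = 0.4
V_2 = 0.4 / l_2 = 0.4 / 0.27 = 1.481481… → 1.481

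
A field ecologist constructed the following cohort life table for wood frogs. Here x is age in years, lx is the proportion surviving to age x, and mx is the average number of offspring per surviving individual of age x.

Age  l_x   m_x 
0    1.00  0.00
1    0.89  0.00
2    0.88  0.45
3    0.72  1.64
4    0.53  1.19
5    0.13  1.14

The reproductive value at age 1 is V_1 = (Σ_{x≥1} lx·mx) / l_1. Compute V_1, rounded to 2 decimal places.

2.65

lx·mx for x ≥ 1: 0, 0.396, 1.1808, 0.6307, 0.1482 → sum = 2.3557
V_1 = 2.3557 / l_1 = 2.3557 / 0.89 = 2.646854… → 2.65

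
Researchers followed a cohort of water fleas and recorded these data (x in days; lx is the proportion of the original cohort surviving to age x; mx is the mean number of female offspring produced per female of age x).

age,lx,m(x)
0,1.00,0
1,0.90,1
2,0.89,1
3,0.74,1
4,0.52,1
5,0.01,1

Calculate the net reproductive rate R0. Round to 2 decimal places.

3.06

lx·mx by age: 0, 0.9, 0.89, 0.74, 0.52, 0.01
R0 = Σ lx·mx = 3.06 → 3.06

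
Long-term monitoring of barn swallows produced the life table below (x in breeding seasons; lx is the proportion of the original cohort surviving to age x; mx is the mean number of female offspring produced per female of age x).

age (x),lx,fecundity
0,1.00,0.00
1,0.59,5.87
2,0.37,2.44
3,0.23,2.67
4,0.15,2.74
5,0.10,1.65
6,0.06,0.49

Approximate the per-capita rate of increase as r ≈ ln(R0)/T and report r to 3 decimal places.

R0 = Σ lx·mx = 0 + 3.4633 + 0.9028 + 0.6141 + 0.411 + 0.165 + 0.0294 = 5.5856
Σ x·lx·mx = 9.7566; T = 9.7566/5.5856 = 1.74674…
r ≈ ln(R0)/T = ln(5.5856)/1.74674… = 0.9848… → 0.985

0.985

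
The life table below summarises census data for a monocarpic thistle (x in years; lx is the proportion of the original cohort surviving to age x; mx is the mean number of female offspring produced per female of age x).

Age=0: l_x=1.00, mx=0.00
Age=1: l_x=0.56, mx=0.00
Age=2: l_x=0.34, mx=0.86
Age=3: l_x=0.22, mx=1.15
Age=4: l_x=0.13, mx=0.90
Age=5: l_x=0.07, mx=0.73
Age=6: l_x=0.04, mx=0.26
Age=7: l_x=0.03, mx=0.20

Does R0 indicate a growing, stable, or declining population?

declining

R0 = Σ lx·mx = 0 + 0 + 0.2924 + 0.253 + 0.117 + 0.0511 + 0.0104 + 0.006 = 0.7299
R0 < 1, so the population is declining.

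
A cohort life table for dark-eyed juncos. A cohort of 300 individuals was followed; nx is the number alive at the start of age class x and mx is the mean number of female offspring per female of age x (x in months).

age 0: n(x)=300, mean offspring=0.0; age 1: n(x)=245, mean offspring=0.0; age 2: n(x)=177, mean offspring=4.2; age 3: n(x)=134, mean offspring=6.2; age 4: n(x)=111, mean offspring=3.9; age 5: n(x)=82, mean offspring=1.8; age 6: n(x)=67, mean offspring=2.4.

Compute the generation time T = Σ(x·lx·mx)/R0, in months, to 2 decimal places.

lx = nx/n0 = nx/300: 1, 0.81667…, 0.59, 0.44667…, 0.37, 0.27333…, 0.22333…
lx·mx: 0, 0, 2.478, 2.769333…, 1.443, 0.492…, 0.536… → R0 = 7.718333…
x·lx·mx: 0, 0, 4.956, 8.308…, 5.772, 2.46…, 3.216… → Σ = 24.712…
T = 24.712… / 7.718333… = 3.201727… → 3.20

3.20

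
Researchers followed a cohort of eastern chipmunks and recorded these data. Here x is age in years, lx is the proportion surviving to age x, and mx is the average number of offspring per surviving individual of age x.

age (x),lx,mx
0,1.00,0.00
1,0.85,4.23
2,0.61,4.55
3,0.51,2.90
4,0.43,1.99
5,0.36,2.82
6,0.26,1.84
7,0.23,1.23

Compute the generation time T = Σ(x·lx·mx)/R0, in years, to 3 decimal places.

lx·mx: 0, 3.5955, 2.7755, 1.479, 0.8557, 1.0152, 0.4784, 0.2829 → R0 = 10.4822
x·lx·mx: 0, 3.5955, 5.551, 4.437, 3.4228, 5.076, 2.8704, 1.9803 → Σ = 26.933
T = 26.933 / 10.4822 = 2.569403… → 2.569

2.569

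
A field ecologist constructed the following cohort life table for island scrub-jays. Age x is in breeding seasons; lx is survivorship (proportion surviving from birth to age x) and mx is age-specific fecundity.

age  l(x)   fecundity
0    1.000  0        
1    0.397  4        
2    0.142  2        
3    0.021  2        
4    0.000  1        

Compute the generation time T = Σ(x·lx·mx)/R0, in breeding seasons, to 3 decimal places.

1.192

lx·mx: 0, 1.588, 0.284, 0.042, 0 → R0 = 1.914
x·lx·mx: 0, 1.588, 0.568, 0.126, 0 → Σ = 2.282
T = 2.282 / 1.914 = 1.192268… → 1.192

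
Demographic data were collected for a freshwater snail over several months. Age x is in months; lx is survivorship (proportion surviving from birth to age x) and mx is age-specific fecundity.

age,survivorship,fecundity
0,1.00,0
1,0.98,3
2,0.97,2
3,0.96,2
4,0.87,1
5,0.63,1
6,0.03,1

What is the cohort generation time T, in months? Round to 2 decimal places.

lx·mx: 0, 2.94, 1.94, 1.92, 0.87, 0.63, 0.03 → R0 = 8.33
x·lx·mx: 0, 2.94, 3.88, 5.76, 3.48, 3.15, 0.18 → Σ = 19.39
T = 19.39 / 8.33 = 2.327731… → 2.33

2.33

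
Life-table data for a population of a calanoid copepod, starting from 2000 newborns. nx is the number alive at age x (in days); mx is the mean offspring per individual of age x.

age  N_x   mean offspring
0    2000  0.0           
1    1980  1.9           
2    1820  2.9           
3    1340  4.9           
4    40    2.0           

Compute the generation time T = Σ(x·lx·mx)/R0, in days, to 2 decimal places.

2.19

lx = nx/n0 = nx/2000: 1, 0.99, 0.91, 0.67, 0.02
lx·mx: 0, 1.881, 2.639, 3.283, 0.04 → R0 = 7.843
x·lx·mx: 0, 1.881, 5.278, 9.849, 0.16 → Σ = 17.168
T = 17.168 / 7.843 = 2.188958… → 2.19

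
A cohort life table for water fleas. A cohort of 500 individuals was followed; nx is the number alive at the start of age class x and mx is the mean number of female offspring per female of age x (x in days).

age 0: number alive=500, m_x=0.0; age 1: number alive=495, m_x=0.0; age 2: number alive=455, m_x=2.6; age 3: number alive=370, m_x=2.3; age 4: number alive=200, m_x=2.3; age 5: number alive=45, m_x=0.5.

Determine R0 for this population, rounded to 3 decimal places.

lx = nx/n0 = nx/500: 1, 0.99, 0.91, 0.74, 0.4, 0.09
lx·mx by age: 0, 0, 2.366, 1.702, 0.92, 0.045
R0 = Σ lx·mx = 5.033 → 5.033

5.033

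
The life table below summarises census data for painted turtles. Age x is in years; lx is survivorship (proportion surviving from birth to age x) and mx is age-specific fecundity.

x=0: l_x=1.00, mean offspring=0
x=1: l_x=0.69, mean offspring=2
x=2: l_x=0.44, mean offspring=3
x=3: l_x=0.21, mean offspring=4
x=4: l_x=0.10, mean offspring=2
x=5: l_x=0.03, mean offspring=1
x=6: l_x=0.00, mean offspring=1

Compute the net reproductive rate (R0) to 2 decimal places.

3.77

lx·mx by age: 0, 1.38, 1.32, 0.84, 0.2, 0.03, 0
R0 = Σ lx·mx = 3.77 → 3.77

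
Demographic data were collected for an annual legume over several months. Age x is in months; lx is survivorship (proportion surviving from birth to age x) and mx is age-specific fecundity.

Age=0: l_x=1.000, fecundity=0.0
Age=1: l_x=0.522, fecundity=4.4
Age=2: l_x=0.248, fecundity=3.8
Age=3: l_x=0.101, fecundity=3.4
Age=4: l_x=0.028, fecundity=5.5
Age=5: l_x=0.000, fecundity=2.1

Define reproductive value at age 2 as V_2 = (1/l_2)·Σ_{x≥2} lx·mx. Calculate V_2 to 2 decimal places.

5.81

lx·mx for x ≥ 2: 0.9424, 0.3434, 0.154, 0 → sum = 1.4398
V_2 = 1.4398 / l_2 = 1.4398 / 0.248 = 5.805645… → 5.81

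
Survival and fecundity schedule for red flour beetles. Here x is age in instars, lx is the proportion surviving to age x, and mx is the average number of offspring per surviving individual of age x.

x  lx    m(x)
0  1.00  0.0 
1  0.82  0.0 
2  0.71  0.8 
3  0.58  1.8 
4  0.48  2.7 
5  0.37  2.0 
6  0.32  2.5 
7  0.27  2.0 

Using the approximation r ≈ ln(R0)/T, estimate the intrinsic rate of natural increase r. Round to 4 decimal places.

0.3689

R0 = Σ lx·mx = 0 + 0 + 0.568 + 1.044 + 1.296 + 0.74 + 0.8 + 0.54 = 4.988
Σ x·lx·mx = 21.732; T = 21.732/4.988 = 4.35686…
r ≈ ln(R0)/T = ln(4.988)/4.35686… = 0.368852… → 0.3689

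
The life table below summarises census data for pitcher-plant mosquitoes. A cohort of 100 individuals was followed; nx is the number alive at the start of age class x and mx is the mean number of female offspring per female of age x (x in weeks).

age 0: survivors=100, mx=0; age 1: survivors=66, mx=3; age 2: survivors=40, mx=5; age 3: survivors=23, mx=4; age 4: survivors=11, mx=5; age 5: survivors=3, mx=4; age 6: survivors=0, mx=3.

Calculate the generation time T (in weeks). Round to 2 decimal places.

2.07

lx = nx/n0 = nx/100: 1, 0.66, 0.4, 0.23, 0.11, 0.03, 0
lx·mx: 0, 1.98, 2, 0.92, 0.55, 0.12, 0 → R0 = 5.57
x·lx·mx: 0, 1.98, 4, 2.76, 2.2, 0.6, 0 → Σ = 11.54
T = 11.54 / 5.57 = 2.071813… → 2.07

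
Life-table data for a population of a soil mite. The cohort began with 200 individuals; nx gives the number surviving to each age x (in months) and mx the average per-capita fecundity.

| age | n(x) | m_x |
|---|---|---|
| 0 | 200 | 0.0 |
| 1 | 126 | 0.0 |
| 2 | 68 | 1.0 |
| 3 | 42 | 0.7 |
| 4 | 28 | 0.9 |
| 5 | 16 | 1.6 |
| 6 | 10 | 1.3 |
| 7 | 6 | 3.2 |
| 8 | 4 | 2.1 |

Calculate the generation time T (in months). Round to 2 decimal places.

lx = nx/n0 = nx/200: 1, 0.63, 0.34, 0.21, 0.14, 0.08, 0.05, 0.03, 0.02
lx·mx: 0, 0, 0.34, 0.147, 0.126, 0.128, 0.065, 0.096, 0.042 → R0 = 0.944
x·lx·mx: 0, 0, 0.68, 0.441, 0.504, 0.64, 0.39, 0.672, 0.336 → Σ = 3.663
T = 3.663 / 0.944 = 3.880297… → 3.88

3.88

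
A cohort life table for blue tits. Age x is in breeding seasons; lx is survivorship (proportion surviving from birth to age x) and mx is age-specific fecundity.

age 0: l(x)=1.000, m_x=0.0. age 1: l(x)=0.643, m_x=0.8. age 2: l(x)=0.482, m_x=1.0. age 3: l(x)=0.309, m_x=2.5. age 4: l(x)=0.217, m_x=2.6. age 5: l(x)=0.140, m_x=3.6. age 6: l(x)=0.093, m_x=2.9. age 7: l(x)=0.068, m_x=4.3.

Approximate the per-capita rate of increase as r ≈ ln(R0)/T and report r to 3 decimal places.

R0 = Σ lx·mx = 0 + 0.5144 + 0.482 + 0.7725 + 0.5642 + 0.504 + 0.2697 + 0.2924 = 3.3992
Σ x·lx·mx = 12.2377; T = 12.2377/3.3992 = 3.60017…
r ≈ ln(R0)/T = ln(3.3992)/3.60017… = 0.33986… → 0.340

0.340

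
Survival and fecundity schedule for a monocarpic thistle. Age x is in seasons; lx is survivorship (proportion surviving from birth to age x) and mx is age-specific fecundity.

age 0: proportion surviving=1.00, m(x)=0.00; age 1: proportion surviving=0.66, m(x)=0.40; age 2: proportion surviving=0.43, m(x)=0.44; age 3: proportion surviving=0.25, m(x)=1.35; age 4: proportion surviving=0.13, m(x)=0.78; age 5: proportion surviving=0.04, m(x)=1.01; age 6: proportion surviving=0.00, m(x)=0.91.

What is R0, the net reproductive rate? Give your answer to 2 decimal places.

0.93

lx·mx by age: 0, 0.264, 0.1892, 0.3375, 0.1014, 0.0404, 0
R0 = Σ lx·mx = 0.9325 → 0.93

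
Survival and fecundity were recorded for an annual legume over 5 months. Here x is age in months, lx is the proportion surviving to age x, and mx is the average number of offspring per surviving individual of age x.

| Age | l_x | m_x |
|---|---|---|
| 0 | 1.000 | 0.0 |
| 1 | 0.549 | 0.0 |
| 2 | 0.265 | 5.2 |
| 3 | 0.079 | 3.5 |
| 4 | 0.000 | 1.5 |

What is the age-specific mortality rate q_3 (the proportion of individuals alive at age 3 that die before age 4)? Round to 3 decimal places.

q_3 = (l_3 − l_4) / l_3 = (0.079 − 0) / 0.079
     = 0.079 / 0.079 = 1 → 1.000

1.000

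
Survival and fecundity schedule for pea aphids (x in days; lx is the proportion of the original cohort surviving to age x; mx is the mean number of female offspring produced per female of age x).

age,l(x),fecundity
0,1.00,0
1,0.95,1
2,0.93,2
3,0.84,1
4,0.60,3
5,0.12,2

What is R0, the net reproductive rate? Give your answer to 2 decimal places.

5.69

lx·mx by age: 0, 0.95, 1.86, 0.84, 1.8, 0.24
R0 = Σ lx·mx = 5.69 → 5.69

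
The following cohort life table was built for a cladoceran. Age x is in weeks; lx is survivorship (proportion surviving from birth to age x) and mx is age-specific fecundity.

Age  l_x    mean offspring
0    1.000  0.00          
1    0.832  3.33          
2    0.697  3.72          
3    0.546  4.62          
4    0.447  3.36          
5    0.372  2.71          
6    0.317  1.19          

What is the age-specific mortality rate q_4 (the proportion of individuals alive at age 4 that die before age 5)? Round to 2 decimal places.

0.17

q_4 = (l_4 − l_5) / l_4 = (0.447 − 0.372) / 0.447
     = 0.075 / 0.447 = 0.167785… → 0.17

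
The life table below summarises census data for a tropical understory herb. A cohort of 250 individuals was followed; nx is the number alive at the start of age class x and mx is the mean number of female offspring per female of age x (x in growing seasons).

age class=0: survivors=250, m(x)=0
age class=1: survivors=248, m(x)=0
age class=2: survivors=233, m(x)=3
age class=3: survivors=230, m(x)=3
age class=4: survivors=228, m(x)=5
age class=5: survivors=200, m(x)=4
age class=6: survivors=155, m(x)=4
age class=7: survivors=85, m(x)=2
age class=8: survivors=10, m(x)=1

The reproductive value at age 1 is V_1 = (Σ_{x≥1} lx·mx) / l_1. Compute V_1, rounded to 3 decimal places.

lx = nx/n0 = nx/250: 1, 0.992, 0.932, 0.92, 0.912, 0.8, 0.62, 0.34, 0.04
lx·mx for x ≥ 1: 0, 2.796, 2.76, 4.56, 3.2, 2.48, 0.68, 0.04 → sum = 16.516
V_1 = 16.516 / l_1 = 16.516 / 0.992 = 16.649194… → 16.649

16.649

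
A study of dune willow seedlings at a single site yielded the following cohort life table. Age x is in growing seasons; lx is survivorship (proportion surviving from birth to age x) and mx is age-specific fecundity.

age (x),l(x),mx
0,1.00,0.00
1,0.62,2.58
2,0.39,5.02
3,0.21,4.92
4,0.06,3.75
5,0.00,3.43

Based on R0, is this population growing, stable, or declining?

growing

R0 = Σ lx·mx = 0 + 1.5996 + 1.9578 + 1.0332 + 0.225 + 0 = 4.8156
R0 > 1, so the population is growing.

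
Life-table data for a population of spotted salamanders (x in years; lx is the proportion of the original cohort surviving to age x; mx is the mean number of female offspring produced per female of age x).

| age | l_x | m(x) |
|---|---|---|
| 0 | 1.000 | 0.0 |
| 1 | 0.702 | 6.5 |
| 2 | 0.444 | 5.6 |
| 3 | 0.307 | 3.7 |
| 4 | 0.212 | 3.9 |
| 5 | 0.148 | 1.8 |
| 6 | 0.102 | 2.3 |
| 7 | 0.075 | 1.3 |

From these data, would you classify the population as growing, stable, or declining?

R0 = Σ lx·mx = 0 + 4.563 + 2.4864 + 1.1359 + 0.8268 + 0.2664 + 0.2346 + 0.0975 = 9.6106
R0 > 1, so the population is growing.

growing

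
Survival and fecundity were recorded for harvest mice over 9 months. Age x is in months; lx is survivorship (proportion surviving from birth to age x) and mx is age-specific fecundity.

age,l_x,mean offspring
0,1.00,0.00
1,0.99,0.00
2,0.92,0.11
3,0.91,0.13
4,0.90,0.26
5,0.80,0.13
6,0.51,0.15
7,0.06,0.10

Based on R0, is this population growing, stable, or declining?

declining

R0 = Σ lx·mx = 0 + 0 + 0.1012 + 0.1183 + 0.234 + 0.104 + 0.0765 + 0.006 = 0.64
R0 < 1, so the population is declining.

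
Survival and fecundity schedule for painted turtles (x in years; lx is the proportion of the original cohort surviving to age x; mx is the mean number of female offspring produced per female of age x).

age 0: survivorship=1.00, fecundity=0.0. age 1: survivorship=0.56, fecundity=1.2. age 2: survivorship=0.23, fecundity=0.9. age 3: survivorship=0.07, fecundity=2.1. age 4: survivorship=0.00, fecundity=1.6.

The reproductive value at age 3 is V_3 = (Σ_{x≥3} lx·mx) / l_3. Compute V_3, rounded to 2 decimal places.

lx·mx for x ≥ 3: 0.147, 0 → sum = 0.147
V_3 = 0.147 / l_3 = 0.147 / 0.07 = 2.1 → 2.10

2.10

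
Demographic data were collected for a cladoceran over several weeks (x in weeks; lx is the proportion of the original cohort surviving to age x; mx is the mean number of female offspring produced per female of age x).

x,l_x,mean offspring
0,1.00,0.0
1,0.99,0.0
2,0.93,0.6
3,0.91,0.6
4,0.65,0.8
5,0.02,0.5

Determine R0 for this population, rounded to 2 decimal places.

lx·mx by age: 0, 0, 0.558, 0.546, 0.52, 0.01
R0 = Σ lx·mx = 1.634 → 1.63

1.63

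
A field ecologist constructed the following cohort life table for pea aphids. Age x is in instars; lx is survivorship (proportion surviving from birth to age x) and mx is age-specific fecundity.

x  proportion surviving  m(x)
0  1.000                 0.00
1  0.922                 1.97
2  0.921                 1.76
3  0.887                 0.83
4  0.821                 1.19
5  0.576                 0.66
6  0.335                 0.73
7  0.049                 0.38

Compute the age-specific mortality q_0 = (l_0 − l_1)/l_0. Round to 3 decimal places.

q_0 = (l_0 − l_1) / l_0 = (1 − 0.922) / 1
     = 0.078 / 1 = 0.078 → 0.078

0.078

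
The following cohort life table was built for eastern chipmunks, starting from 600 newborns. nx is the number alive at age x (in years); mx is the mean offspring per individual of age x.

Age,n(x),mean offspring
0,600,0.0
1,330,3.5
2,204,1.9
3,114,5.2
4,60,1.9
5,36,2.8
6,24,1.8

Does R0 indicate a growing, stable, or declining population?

lx = nx/n0 = nx/600: 1, 0.55, 0.34, 0.19, 0.1, 0.06, 0.04
R0 = Σ lx·mx = 0 + 1.925 + 0.646 + 0.988 + 0.19 + 0.168 + 0.072 = 3.989
R0 > 1, so the population is growing.

growing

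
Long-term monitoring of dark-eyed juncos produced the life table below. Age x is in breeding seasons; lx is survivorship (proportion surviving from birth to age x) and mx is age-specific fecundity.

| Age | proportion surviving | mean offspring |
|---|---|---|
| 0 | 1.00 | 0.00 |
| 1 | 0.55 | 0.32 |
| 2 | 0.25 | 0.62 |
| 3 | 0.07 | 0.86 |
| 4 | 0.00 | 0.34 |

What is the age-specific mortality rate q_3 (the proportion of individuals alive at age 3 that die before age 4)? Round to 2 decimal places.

q_3 = (l_3 − l_4) / l_3 = (0.07 − 0) / 0.07
     = 0.07 / 0.07 = 1 → 1.00

1.00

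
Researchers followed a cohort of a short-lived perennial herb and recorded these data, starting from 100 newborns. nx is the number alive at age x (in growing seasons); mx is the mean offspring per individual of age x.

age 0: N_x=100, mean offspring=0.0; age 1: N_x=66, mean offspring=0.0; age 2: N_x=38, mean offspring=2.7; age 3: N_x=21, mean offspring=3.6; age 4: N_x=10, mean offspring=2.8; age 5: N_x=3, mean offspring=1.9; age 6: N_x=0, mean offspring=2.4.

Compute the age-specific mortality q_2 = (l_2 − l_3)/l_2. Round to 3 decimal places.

0.447

lx = nx/n0 = nx/100: 1, 0.66, 0.38, 0.21, 0.1, 0.03, 0
q_2 = (l_2 − l_3) / l_2 = (0.38 − 0.21) / 0.38
     = 0.17 / 0.38 = 0.447368… → 0.447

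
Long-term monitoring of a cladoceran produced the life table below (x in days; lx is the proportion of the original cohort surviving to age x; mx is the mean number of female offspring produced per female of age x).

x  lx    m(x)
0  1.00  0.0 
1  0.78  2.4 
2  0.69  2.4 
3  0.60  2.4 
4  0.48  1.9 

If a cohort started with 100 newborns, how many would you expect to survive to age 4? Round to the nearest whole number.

48

Expected survivors = N0 · l_4 = 100 × 0.48 = 48 → 48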